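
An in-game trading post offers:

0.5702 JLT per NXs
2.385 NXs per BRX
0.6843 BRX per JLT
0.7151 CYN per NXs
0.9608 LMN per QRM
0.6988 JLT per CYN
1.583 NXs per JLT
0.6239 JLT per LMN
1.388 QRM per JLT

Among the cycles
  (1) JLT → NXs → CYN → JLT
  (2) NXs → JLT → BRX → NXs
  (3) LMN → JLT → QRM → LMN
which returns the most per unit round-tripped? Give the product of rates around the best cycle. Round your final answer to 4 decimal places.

(1) 1.583 × 0.7151 × 0.6988 = 0.79104
(2) 0.5702 × 0.6843 × 2.385 = 0.93060
(3) 0.6239 × 1.388 × 0.9608 = 0.83203
Highest is cycle (2) at 0.9306 (≤1, no arbitrage).

0.9306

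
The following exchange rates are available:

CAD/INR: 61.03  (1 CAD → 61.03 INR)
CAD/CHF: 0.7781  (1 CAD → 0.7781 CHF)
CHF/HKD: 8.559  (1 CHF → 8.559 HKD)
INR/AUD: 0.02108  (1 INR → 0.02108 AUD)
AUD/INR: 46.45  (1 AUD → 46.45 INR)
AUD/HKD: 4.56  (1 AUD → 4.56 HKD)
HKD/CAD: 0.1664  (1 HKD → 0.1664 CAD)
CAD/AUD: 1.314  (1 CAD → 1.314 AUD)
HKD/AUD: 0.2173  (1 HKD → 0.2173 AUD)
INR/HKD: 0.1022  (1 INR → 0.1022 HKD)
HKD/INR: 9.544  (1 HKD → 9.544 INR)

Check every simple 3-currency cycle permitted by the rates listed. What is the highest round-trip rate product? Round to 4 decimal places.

1.1082

CHF→HKD→CAD→CHF: 8.559 × 0.1664 × 0.7781 = 1.10818
INR→HKD→CAD→INR: 0.1022 × 0.1664 × 61.03 = 1.03788
INR→HKD→AUD→INR: 0.1022 × 0.2173 × 46.45 = 1.03156
HKD→CAD→AUD→HKD: 0.1664 × 1.314 × 4.56 = 0.99704
INR→AUD→HKD→INR: 0.02108 × 4.56 × 9.544 = 0.91742
Maximum is CHF→HKD→CAD→CHF at 1.1082; arbitrage exists.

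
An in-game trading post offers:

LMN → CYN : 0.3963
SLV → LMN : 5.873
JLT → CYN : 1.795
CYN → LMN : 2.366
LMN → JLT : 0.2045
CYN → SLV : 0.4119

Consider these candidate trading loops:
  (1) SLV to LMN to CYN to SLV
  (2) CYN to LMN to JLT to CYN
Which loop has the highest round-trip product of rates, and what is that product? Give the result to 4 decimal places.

(1) 5.873 × 0.3963 × 0.4119 = 0.95868
(2) 2.366 × 0.2045 × 1.795 = 0.86851
Highest is cycle (1) at 0.9587 (≤1, no arbitrage).

0.9587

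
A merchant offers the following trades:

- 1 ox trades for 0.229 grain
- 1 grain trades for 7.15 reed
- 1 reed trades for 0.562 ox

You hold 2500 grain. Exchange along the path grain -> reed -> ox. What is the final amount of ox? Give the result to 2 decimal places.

10045.75

2500 grain × 7.15 = 17875 reed
17875 reed × 0.562 = 10045.75 ox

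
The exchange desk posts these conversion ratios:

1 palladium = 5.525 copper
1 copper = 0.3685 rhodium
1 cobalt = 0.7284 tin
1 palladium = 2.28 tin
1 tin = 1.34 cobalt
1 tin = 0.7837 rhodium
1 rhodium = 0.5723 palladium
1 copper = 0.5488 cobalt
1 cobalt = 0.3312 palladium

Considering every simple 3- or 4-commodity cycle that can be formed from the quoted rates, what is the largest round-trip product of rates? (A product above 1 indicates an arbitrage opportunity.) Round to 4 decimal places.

1.1652

copper→rhodium→palladium→copper: 0.3685 × 0.5723 × 5.525 = 1.16518
rhodium→palladium→tin→rhodium: 0.5723 × 2.28 × 0.7837 = 1.02261
cobalt→palladium→tin→cobalt: 0.3312 × 2.28 × 1.34 = 1.01188
copper→cobalt→palladium→copper: 0.5488 × 0.3312 × 5.525 = 1.00424
Maximum is copper→rhodium→palladium→copper at 1.1652; arbitrage exists.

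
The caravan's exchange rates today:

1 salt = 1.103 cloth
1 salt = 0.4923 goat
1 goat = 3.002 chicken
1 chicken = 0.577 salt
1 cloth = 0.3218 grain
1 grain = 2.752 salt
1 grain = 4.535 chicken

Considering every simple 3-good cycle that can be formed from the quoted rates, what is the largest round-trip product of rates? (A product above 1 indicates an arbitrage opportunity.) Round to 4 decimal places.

cloth→grain→salt→cloth: 0.3218 × 2.752 × 1.103 = 0.97681
salt→goat→chicken→salt: 0.4923 × 3.002 × 0.577 = 0.85274
Maximum is cloth→grain→salt→cloth at 0.9768; no arbitrage — every cycle loses value.

0.9768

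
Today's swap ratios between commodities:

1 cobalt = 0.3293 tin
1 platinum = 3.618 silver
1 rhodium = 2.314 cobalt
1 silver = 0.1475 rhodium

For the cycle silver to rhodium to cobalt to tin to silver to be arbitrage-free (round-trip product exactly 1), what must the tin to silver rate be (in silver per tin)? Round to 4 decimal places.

Known legs of the cycle: 0.1475 × 2.314 × 0.3293 = 0.1123950295
For no arbitrage the full-cycle product must be 1, so the missing rate is 1 / 0.1123950295 ≈ 8.897191.

8.8972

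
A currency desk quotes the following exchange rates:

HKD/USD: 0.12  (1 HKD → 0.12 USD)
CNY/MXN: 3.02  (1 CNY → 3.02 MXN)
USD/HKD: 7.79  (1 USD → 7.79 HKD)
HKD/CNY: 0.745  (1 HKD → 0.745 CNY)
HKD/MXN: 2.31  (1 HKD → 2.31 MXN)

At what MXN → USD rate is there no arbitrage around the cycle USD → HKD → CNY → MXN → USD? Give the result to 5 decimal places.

Known legs of the cycle: 7.79 × 0.745 × 3.02 = 17.526721
For no arbitrage the full-cycle product must be 1, so the missing rate is 1 / 17.526721 ≈ 0.0570557.

0.05706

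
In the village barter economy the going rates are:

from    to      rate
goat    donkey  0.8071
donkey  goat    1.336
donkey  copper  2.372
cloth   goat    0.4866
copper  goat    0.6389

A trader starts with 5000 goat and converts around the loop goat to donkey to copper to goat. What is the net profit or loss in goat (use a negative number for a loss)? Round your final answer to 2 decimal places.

5000 goat × 0.8071 = 4035.5 donkey
4035.5 donkey × 2.372 = 9572.206 copper
9572.206 copper × 0.6389 = 6115.6824134 goat
Net change: 6115.6824134 − 5000 = 1115.6824134 goat

1115.68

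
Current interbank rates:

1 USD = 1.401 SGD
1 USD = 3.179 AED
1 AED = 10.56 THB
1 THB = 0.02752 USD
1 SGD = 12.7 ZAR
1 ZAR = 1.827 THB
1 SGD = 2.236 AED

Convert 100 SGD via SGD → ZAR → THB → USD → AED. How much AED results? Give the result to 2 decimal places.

202.99

100 SGD × 12.7 = 1270 ZAR
1270 ZAR × 1.827 = 2320.29 THB
2320.29 THB × 0.02752 = 63.8543808 USD
63.8543808 USD × 3.179 = 202.9930765632 AED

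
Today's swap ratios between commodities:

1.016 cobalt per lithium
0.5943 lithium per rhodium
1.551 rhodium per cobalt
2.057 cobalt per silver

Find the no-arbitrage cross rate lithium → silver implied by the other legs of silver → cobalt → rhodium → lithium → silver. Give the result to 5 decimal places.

0.52741

Known legs of the cycle: 2.057 × 1.551 × 0.5943 = 1.8960588801
For no arbitrage the full-cycle product must be 1, so the missing rate is 1 / 1.8960588801 ≈ 0.5274098.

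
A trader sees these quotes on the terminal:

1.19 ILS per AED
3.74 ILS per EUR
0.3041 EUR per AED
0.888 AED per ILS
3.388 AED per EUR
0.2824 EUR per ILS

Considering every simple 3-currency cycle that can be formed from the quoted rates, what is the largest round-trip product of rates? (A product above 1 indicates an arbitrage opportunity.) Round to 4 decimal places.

1.1386

EUR→AED→ILS→EUR: 3.388 × 1.19 × 0.2824 = 1.13856
EUR→ILS→AED→EUR: 3.74 × 0.888 × 0.3041 = 1.00995
Maximum is EUR→AED→ILS→EUR at 1.1386; arbitrage exists.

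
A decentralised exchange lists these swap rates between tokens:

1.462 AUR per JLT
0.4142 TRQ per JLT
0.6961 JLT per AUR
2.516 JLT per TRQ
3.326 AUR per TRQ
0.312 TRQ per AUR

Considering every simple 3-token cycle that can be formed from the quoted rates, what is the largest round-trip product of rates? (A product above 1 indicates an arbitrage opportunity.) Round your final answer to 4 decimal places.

TRQ→JLT→AUR→TRQ: 2.516 × 1.462 × 0.312 = 1.14766
TRQ→AUR→JLT→TRQ: 3.326 × 0.6961 × 0.4142 = 0.95897
Maximum is TRQ→JLT→AUR→TRQ at 1.1477; arbitrage exists.

1.1477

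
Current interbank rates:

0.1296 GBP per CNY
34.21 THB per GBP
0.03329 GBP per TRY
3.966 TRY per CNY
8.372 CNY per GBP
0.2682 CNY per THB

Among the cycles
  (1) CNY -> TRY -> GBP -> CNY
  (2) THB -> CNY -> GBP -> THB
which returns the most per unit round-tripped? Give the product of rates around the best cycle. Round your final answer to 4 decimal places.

(1) 3.966 × 0.03329 × 8.372 = 1.10534
(2) 0.2682 × 0.1296 × 34.21 = 1.18910
Highest is cycle (2) at 1.1891 (>1, arbitrage).

1.1891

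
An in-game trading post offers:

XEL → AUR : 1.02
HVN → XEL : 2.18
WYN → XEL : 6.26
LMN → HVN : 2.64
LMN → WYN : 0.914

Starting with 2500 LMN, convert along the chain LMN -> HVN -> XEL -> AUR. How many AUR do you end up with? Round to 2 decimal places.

14675.76

2500 LMN × 2.64 = 6600 HVN
6600 HVN × 2.18 = 14388 XEL
14388 XEL × 1.02 = 14675.76 AUR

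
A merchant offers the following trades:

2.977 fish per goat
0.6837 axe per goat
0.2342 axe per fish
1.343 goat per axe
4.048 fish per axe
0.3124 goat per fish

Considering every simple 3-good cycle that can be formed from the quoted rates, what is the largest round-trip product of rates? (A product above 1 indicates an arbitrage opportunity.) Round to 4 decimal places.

axe→goat→fish→axe: 1.343 × 2.977 × 0.2342 = 0.93636
axe→fish→goat→axe: 4.048 × 0.3124 × 0.6837 = 0.86460
Maximum is axe→goat→fish→axe at 0.9364; no arbitrage — every cycle loses value.

0.9364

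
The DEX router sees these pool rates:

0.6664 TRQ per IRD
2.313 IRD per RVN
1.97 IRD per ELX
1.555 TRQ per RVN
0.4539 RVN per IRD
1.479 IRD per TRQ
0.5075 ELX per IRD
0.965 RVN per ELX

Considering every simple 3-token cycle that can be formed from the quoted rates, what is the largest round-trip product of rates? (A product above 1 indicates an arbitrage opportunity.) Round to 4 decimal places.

1.1328

RVN→IRD→ELX→RVN: 2.313 × 0.5075 × 0.965 = 1.13276
RVN→TRQ→IRD→RVN: 1.555 × 1.479 × 0.4539 = 1.04390
Maximum is RVN→IRD→ELX→RVN at 1.1328; arbitrage exists.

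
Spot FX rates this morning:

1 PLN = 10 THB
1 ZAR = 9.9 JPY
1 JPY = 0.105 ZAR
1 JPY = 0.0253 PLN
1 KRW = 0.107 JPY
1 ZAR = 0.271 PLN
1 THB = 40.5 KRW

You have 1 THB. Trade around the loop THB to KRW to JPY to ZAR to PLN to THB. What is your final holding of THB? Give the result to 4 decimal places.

1.2331

1 THB × 40.5 = 40.5 KRW
40.5 KRW × 0.107 = 4.3335 JPY
4.3335 JPY × 0.105 = 0.4550175 ZAR
0.4550175 ZAR × 0.271 = 0.1233097425 PLN
0.1233097425 PLN × 10 = 1.233097425 THB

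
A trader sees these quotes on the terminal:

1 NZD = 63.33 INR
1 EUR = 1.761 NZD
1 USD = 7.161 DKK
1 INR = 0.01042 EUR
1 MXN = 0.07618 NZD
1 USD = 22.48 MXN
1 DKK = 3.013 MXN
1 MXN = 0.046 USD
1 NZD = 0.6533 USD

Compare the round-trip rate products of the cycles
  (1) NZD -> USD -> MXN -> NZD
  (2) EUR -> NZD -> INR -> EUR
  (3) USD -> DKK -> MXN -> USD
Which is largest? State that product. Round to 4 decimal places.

1.1621

(1) 0.6533 × 22.48 × 0.07618 = 1.11879
(2) 1.761 × 63.33 × 0.01042 = 1.16208
(3) 7.161 × 3.013 × 0.046 = 0.99250
Highest is cycle (2) at 1.1621 (>1, arbitrage).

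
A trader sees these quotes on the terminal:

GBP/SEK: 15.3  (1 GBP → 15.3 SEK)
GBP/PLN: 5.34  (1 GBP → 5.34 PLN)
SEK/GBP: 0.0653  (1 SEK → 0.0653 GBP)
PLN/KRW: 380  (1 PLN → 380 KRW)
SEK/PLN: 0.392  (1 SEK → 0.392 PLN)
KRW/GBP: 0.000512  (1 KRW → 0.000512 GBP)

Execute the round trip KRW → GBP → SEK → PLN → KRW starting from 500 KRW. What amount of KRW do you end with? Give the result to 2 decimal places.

500 KRW × 0.000512 = 0.256 GBP
0.256 GBP × 15.3 = 3.9168 SEK
3.9168 SEK × 0.392 = 1.5353856 PLN
1.5353856 PLN × 380 = 583.446528 KRW

583.45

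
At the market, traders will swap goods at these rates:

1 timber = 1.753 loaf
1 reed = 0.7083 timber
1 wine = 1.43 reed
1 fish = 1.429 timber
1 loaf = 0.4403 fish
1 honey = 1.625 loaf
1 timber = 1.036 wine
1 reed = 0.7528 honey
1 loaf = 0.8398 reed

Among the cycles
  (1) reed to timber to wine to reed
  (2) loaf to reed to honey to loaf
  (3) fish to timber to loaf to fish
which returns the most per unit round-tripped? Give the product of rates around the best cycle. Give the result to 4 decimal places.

(1) 0.7083 × 1.036 × 1.43 = 1.04933
(2) 0.8398 × 0.7528 × 1.625 = 1.02733
(3) 1.429 × 1.753 × 0.4403 = 1.10297
Highest is cycle (3) at 1.1030 (>1, arbitrage).

1.1030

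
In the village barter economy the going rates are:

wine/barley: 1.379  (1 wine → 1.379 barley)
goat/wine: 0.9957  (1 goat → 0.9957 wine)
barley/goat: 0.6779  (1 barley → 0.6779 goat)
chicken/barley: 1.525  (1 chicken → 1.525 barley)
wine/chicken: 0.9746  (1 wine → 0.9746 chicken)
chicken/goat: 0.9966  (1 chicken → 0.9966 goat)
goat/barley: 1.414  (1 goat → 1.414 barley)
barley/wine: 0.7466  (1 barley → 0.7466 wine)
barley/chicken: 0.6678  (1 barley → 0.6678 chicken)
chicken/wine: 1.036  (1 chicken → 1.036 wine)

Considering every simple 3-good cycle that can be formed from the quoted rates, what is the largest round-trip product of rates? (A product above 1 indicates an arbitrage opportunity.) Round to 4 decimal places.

1.1096

barley→wine→chicken→barley: 0.7466 × 0.9746 × 1.525 = 1.10965
wine→chicken→goat→wine: 0.9746 × 0.9966 × 0.9957 = 0.96711
barley→chicken→wine→barley: 0.6678 × 1.036 × 1.379 = 0.95405
barley→chicken→goat→barley: 0.6678 × 0.9966 × 1.414 = 0.94106
barley→goat→wine→barley: 0.6779 × 0.9957 × 1.379 = 0.93080
Maximum is barley→wine→chicken→barley at 1.1096; arbitrage exists.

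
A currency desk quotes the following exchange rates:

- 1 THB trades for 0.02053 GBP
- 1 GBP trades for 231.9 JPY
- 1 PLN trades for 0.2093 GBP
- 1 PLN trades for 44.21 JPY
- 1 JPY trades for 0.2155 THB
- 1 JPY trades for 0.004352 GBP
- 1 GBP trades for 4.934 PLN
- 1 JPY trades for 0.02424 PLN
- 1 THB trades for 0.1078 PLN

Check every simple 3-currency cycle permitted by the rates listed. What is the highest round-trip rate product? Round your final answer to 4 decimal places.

GBP→JPY→PLN→GBP: 231.9 × 0.02424 × 0.2093 = 1.17653
THB→PLN→JPY→THB: 0.1078 × 44.21 × 0.2155 = 1.02704
GBP→JPY→THB→GBP: 231.9 × 0.2155 × 0.02053 = 1.02598
GBP→PLN→JPY→GBP: 4.934 × 44.21 × 0.004352 = 0.94931
Maximum is GBP→JPY→PLN→GBP at 1.1765; arbitrage exists.

1.1765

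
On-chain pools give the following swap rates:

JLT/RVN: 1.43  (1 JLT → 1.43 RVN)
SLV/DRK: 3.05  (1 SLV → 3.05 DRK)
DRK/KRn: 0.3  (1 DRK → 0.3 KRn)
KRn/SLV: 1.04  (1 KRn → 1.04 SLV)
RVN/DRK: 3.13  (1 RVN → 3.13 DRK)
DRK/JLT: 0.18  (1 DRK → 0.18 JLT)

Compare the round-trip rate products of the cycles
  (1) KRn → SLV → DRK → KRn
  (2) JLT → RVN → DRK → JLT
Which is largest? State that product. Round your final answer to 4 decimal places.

0.9516

(1) 1.04 × 3.05 × 0.3 = 0.95160
(2) 1.43 × 3.13 × 0.18 = 0.80566
Highest is cycle (1) at 0.9516 (≤1, no arbitrage).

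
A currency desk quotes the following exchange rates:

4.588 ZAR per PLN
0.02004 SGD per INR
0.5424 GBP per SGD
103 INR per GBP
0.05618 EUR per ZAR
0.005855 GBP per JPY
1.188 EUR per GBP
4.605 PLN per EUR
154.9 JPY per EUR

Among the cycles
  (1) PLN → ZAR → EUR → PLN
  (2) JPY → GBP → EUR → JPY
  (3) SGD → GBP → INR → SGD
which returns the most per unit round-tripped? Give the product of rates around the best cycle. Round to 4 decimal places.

1.1870

(1) 4.588 × 0.05618 × 4.605 = 1.18696
(2) 0.005855 × 1.188 × 154.9 = 1.07744
(3) 0.5424 × 103 × 0.02004 = 1.11958
Highest is cycle (1) at 1.1870 (>1, arbitrage).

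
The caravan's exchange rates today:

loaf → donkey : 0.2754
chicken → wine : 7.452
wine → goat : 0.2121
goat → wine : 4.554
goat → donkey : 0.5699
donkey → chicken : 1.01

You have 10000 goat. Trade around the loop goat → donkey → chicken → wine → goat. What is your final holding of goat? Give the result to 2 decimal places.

9097.74

10000 goat × 0.5699 = 5699 donkey
5699 donkey × 1.01 = 5755.99 chicken
5755.99 chicken × 7.452 = 42893.63748 wine
42893.63748 wine × 0.2121 = 9097.740509508 goat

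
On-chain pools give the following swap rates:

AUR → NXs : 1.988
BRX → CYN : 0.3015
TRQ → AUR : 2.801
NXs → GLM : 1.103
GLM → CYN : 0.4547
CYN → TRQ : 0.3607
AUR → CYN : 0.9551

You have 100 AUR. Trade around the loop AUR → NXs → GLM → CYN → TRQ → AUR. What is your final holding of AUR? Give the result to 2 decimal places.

100 AUR × 1.988 = 198.8 NXs
198.8 NXs × 1.103 = 219.2764 GLM
219.2764 GLM × 0.4547 = 99.70497908 CYN
99.70497908 CYN × 0.3607 = 35.963585954156 TRQ
35.963585954156 TRQ × 2.801 = 100.734004257590956 AUR

100.73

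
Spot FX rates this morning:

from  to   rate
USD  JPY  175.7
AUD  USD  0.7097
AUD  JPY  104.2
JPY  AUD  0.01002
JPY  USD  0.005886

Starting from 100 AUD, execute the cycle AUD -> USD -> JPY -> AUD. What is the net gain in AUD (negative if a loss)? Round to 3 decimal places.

24.944

100 AUD × 0.7097 = 70.97 USD
70.97 USD × 175.7 = 12469.429 JPY
12469.429 JPY × 0.01002 = 124.94367858 AUD
Net change: 124.94367858 − 100 = 24.94367858 AUD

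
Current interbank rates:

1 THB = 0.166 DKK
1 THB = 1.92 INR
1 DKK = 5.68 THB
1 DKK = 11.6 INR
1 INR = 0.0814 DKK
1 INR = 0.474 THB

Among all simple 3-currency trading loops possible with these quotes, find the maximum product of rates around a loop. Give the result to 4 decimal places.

INR→THB→DKK→INR: 0.474 × 0.166 × 11.6 = 0.91273
INR→DKK→THB→INR: 0.0814 × 5.68 × 1.92 = 0.88772
Maximum is INR→THB→DKK→INR at 0.9127; no arbitrage — every cycle loses value.

0.9127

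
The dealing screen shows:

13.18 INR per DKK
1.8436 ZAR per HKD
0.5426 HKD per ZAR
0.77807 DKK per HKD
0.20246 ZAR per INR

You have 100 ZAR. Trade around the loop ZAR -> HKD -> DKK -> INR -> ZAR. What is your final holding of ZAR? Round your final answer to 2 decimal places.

100 ZAR × 0.5426 = 54.26 HKD
54.26 HKD × 0.77807 = 42.2180782 DKK
42.2180782 DKK × 13.18 = 556.434270676 INR
556.434270676 INR × 0.20246 = 112.65568244106296 ZAR

112.66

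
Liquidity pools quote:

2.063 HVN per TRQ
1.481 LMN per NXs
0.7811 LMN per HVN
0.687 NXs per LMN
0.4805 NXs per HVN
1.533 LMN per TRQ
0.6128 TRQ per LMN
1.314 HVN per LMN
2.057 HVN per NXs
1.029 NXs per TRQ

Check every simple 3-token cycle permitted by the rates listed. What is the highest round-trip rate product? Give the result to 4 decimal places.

HVN→LMN→NXs→HVN: 0.7811 × 0.687 × 2.057 = 1.10382
HVN→LMN→TRQ→HVN: 0.7811 × 0.6128 × 2.063 = 0.98747
HVN→NXs→LMN→HVN: 0.4805 × 1.481 × 1.314 = 0.93507
NXs→LMN→TRQ→NXs: 1.481 × 0.6128 × 1.029 = 0.93388
Maximum is HVN→LMN→NXs→HVN at 1.1038; arbitrage exists.

1.1038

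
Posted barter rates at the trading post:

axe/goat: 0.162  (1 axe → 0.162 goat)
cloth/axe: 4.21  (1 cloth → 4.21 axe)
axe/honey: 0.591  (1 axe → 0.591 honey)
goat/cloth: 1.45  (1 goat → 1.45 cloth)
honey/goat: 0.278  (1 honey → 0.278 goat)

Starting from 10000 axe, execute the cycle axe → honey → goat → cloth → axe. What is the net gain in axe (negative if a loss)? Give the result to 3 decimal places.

29.571

10000 axe × 0.591 = 5910 honey
5910 honey × 0.278 = 1642.98 goat
1642.98 goat × 1.45 = 2382.321 cloth
2382.321 cloth × 4.21 = 10029.57141 axe
Net change: 10029.57141 − 10000 = 29.57141 axe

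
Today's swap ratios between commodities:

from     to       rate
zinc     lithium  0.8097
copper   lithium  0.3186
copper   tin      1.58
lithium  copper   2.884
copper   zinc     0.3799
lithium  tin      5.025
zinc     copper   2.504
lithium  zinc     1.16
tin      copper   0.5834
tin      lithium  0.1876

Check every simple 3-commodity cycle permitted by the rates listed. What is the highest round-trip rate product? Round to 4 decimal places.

0.9340

lithium→tin→copper→lithium: 5.025 × 0.5834 × 0.3186 = 0.93400
lithium→zinc→copper→lithium: 1.16 × 2.504 × 0.3186 = 0.92542
lithium→copper→zinc→lithium: 2.884 × 0.3799 × 0.8097 = 0.88713
lithium→copper→tin→lithium: 2.884 × 1.58 × 0.1876 = 0.85484
Maximum is lithium→tin→copper→lithium at 0.9340; no arbitrage — every cycle loses value.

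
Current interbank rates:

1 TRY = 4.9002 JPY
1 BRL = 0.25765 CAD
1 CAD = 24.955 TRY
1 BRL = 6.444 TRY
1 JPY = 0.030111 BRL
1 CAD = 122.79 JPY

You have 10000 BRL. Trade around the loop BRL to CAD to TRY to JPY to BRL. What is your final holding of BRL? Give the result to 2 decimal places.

9486.95

10000 BRL × 0.25765 = 2576.5 CAD
2576.5 CAD × 24.955 = 64296.5575 TRY
64296.5575 TRY × 4.9002 = 315065.9910615 JPY
315065.9910615 JPY × 0.030111 = 9486.9520568528265 BRL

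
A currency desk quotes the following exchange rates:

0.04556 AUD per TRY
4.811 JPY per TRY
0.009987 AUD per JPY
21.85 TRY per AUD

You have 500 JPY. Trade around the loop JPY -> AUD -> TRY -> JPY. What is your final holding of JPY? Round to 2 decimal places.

524.92

500 JPY × 0.009987 = 4.9935 AUD
4.9935 AUD × 21.85 = 109.107975 TRY
109.107975 TRY × 4.811 = 524.918467725 JPY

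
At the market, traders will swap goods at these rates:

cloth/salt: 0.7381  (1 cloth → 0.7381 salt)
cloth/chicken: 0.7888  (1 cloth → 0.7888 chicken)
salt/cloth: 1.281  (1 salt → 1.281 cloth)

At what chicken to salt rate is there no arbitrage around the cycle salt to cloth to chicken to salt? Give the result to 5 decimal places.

0.98966

Known legs of the cycle: 1.281 × 0.7888 = 1.0104528
For no arbitrage the full-cycle product must be 1, so the missing rate is 1 / 1.0104528 ≈ 0.9896553.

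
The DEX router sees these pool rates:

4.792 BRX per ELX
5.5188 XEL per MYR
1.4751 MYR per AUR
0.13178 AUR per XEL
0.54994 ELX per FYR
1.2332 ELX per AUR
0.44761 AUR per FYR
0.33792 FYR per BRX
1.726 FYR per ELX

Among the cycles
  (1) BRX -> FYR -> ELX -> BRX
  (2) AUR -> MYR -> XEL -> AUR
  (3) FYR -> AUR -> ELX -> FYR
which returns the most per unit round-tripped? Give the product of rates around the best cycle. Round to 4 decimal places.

1.0728

(1) 0.33792 × 0.54994 × 4.792 = 0.89052
(2) 1.4751 × 5.5188 × 0.13178 = 1.07279
(3) 0.44761 × 1.2332 × 1.726 = 0.95274
Highest is cycle (2) at 1.0728 (>1, arbitrage).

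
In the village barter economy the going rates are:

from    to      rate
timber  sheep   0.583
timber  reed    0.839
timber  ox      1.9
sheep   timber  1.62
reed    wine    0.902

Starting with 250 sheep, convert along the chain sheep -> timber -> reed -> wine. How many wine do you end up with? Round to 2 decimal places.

306.50

250 sheep × 1.62 = 405 timber
405 timber × 0.839 = 339.795 reed
339.795 reed × 0.902 = 306.49509 wine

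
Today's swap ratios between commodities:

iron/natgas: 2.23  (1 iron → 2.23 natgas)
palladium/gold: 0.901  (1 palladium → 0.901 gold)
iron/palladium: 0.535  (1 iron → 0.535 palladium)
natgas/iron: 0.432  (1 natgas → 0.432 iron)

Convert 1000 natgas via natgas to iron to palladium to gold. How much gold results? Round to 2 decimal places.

1000 natgas × 0.432 = 432 iron
432 iron × 0.535 = 231.12 palladium
231.12 palladium × 0.901 = 208.23912 gold

208.24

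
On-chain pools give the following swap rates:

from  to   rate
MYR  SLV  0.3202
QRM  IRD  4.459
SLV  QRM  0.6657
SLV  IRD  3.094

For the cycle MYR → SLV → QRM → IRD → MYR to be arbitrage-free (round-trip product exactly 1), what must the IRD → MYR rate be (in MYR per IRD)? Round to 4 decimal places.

1.0521

Known legs of the cycle: 0.3202 × 0.6657 × 4.459 = 0.95046768726
For no arbitrage the full-cycle product must be 1, so the missing rate is 1 / 0.95046768726 ≈ 1.052114.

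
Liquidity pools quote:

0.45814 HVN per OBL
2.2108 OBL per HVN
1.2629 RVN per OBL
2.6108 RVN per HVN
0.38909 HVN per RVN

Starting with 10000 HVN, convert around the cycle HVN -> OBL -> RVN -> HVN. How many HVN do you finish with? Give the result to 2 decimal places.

10000 HVN × 2.2108 = 22108 OBL
22108 OBL × 1.2629 = 27920.1932 RVN
27920.1932 RVN × 0.38909 = 10863.467972188 HVN

10863.47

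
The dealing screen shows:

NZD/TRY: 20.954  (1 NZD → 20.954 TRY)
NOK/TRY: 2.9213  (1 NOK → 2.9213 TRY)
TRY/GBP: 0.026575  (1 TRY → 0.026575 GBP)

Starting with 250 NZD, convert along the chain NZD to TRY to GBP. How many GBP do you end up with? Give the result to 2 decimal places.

139.21

250 NZD × 20.954 = 5238.5 TRY
5238.5 TRY × 0.026575 = 139.2131375 GBP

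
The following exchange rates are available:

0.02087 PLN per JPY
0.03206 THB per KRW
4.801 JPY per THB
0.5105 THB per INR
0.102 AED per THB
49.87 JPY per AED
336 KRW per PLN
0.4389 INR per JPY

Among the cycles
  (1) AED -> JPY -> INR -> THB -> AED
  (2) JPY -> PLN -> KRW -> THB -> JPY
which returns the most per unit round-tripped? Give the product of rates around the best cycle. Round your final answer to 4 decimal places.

1.1397

(1) 49.87 × 0.4389 × 0.5105 × 0.102 = 1.13973
(2) 0.02087 × 336 × 0.03206 × 4.801 = 1.07934
Highest is cycle (1) at 1.1397 (>1, arbitrage).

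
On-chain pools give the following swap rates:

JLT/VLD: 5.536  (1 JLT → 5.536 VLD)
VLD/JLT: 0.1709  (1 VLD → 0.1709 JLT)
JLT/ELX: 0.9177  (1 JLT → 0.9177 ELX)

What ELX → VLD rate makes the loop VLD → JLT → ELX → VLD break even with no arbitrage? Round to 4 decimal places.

Known legs of the cycle: 0.1709 × 0.9177 = 0.15683493
For no arbitrage the full-cycle product must be 1, so the missing rate is 1 / 0.15683493 ≈ 6.376131.

6.3761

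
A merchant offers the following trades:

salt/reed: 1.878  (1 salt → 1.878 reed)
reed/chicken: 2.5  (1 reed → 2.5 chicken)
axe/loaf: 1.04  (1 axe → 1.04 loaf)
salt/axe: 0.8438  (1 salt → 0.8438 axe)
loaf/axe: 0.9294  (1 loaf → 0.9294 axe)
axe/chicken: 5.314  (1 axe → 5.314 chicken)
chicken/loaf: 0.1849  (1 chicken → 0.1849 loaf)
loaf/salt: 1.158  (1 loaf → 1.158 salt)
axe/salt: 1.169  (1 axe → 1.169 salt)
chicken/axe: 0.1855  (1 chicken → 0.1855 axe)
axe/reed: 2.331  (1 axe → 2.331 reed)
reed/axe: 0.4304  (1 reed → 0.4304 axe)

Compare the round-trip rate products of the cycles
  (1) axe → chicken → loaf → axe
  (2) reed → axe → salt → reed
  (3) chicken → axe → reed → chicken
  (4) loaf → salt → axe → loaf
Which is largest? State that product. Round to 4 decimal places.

(1) 5.314 × 0.1849 × 0.9294 = 0.91319
(2) 0.4304 × 1.169 × 1.878 = 0.94489
(3) 0.1855 × 2.331 × 2.5 = 1.08100
(4) 1.158 × 0.8438 × 1.04 = 1.01621
Highest is cycle (3) at 1.0810 (>1, arbitrage).

1.0810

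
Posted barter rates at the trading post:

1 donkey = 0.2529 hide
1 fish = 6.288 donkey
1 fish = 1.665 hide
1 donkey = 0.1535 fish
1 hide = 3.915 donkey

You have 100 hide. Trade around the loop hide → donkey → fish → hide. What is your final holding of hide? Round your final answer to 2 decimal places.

100.06

100 hide × 3.915 = 391.5 donkey
391.5 donkey × 0.1535 = 60.09525 fish
60.09525 fish × 1.665 = 100.05859125 hide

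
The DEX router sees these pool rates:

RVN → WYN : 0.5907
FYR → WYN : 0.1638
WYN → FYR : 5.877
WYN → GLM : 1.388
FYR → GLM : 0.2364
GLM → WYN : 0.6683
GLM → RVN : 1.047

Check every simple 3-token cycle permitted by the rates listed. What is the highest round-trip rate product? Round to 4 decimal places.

0.9285

FYR→GLM→WYN→FYR: 0.2364 × 0.6683 × 5.877 = 0.92848
RVN→WYN→GLM→RVN: 0.5907 × 1.388 × 1.047 = 0.85843
Maximum is FYR→GLM→WYN→FYR at 0.9285; no arbitrage — every cycle loses value.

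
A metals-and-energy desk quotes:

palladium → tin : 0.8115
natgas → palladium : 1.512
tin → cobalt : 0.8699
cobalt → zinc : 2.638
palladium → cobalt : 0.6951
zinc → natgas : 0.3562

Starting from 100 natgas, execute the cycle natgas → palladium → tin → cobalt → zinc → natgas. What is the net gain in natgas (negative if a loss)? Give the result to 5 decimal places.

100 natgas × 1.512 = 151.2 palladium
151.2 palladium × 0.8115 = 122.6988 tin
122.6988 tin × 0.8699 = 106.73568612 cobalt
106.73568612 cobalt × 2.638 = 281.56873998456 zinc
281.56873998456 zinc × 0.3562 = 100.294785182500272 natgas
Net change: 100.294785182500272 − 100 = 0.294785182500272 natgas

0.29479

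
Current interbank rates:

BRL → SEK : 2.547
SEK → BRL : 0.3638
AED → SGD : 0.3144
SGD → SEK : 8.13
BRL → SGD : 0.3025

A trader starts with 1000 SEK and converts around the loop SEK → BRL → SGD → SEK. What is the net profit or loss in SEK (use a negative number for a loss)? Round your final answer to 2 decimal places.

-105.30

1000 SEK × 0.3638 = 363.8 BRL
363.8 BRL × 0.3025 = 110.0495 SGD
110.0495 SGD × 8.13 = 894.702435 SEK
Net change: 894.702435 − 1000 = -105.297565 SEK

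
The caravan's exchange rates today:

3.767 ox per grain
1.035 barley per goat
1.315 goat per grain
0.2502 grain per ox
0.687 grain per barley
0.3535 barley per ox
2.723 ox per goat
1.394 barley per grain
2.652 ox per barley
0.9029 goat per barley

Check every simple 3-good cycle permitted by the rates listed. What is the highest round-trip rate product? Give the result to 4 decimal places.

0.9350

barley→grain→goat→barley: 0.687 × 1.315 × 1.035 = 0.93502
barley→ox→grain→barley: 2.652 × 0.2502 × 1.394 = 0.92496
barley→grain→ox→barley: 0.687 × 3.767 × 0.3535 = 0.91483
grain→goat→ox→grain: 1.315 × 2.723 × 0.2502 = 0.89590
barley→goat→ox→barley: 0.9029 × 2.723 × 0.3535 = 0.86911
Maximum is barley→grain→goat→barley at 0.9350; no arbitrage — every cycle loses value.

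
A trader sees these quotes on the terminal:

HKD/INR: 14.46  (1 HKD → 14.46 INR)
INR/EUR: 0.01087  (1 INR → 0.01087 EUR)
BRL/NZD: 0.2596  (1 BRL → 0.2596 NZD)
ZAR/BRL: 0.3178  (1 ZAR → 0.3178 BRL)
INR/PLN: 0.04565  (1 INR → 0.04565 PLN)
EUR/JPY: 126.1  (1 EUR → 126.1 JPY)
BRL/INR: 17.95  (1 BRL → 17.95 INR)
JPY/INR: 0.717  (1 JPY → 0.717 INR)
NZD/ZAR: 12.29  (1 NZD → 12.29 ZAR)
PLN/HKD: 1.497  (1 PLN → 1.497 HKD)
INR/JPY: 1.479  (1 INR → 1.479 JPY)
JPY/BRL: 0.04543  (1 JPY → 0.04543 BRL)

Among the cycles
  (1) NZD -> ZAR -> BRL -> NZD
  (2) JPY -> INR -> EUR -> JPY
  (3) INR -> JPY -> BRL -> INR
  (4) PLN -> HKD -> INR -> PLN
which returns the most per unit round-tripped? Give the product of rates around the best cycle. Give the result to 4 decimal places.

1.2061

(1) 12.29 × 0.3178 × 0.2596 = 1.01394
(2) 0.717 × 0.01087 × 126.1 = 0.98280
(3) 1.479 × 0.04543 × 17.95 = 1.20608
(4) 1.497 × 14.46 × 0.04565 = 0.98817
Highest is cycle (3) at 1.2061 (>1, arbitrage).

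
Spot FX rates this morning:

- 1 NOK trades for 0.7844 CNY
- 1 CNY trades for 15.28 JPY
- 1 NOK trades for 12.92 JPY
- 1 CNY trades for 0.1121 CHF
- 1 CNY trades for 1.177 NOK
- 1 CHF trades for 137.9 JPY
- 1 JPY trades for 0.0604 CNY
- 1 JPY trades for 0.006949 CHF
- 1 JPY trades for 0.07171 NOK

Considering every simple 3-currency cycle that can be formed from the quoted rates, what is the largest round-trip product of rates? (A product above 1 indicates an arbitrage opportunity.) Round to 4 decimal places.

0.9337

JPY→CNY→CHF→JPY: 0.0604 × 0.1121 × 137.9 = 0.93370
JPY→CNY→NOK→JPY: 0.0604 × 1.177 × 12.92 = 0.91849
JPY→NOK→CNY→JPY: 0.07171 × 0.7844 × 15.28 = 0.85949
Maximum is JPY→CNY→CHF→JPY at 0.9337; no arbitrage — every cycle loses value.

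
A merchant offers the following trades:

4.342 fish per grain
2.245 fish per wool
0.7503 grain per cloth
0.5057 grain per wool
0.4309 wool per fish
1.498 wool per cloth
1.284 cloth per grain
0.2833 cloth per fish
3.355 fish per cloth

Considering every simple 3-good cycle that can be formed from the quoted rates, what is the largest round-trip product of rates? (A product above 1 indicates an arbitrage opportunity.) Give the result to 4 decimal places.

grain→cloth→wool→grain: 1.284 × 1.498 × 0.5057 = 0.97268
cloth→wool→fish→cloth: 1.498 × 2.245 × 0.2833 = 0.95274
grain→fish→wool→grain: 4.342 × 0.4309 × 0.5057 = 0.94615
grain→fish→cloth→grain: 4.342 × 0.2833 × 0.7503 = 0.92294
Maximum is grain→cloth→wool→grain at 0.9727; no arbitrage — every cycle loses value.

0.9727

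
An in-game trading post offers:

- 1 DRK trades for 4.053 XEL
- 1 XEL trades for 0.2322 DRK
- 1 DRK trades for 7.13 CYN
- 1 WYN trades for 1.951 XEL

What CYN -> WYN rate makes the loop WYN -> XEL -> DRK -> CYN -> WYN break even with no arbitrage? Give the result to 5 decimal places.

0.30959

Known legs of the cycle: 1.951 × 0.2322 × 7.13 = 3.230048286
For no arbitrage the full-cycle product must be 1, so the missing rate is 1 / 3.230048286 ≈ 0.3095929.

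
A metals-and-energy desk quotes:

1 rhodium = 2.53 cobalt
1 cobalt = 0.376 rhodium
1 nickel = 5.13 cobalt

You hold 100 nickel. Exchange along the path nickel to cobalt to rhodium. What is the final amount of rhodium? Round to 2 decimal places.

192.89

100 nickel × 5.13 = 513 cobalt
513 cobalt × 0.376 = 192.888 rhodium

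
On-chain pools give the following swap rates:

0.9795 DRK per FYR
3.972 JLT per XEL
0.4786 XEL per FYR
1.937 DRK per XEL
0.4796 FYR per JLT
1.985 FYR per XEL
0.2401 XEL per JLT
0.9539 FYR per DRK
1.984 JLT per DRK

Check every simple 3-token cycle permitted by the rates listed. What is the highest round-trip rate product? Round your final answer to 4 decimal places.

0.9320

JLT→FYR→DRK→JLT: 0.4796 × 0.9795 × 1.984 = 0.93202
XEL→DRK→JLT→XEL: 1.937 × 1.984 × 0.2401 = 0.92271
XEL→JLT→FYR→XEL: 3.972 × 0.4796 × 0.4786 = 0.91172
XEL→DRK→FYR→XEL: 1.937 × 0.9539 × 0.4786 = 0.88431
Maximum is JLT→FYR→DRK→JLT at 0.9320; no arbitrage — every cycle loses value.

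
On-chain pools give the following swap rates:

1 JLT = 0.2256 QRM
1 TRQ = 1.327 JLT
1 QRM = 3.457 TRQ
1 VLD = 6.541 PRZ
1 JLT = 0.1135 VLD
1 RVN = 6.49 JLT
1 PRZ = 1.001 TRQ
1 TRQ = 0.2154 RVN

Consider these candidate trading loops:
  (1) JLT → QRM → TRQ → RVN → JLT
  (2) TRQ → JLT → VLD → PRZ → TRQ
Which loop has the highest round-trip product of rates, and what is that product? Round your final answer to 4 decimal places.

1.0903

(1) 0.2256 × 3.457 × 0.2154 × 6.49 = 1.09026
(2) 1.327 × 0.1135 × 6.541 × 1.001 = 0.98615
Highest is cycle (1) at 1.0903 (>1, arbitrage).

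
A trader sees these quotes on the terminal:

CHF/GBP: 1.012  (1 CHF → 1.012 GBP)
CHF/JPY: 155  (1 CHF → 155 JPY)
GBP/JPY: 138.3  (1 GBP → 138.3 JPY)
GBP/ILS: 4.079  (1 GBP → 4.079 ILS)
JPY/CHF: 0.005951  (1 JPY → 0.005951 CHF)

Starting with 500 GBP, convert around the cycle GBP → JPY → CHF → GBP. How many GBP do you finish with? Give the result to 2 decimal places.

500 GBP × 138.3 = 69150 JPY
69150 JPY × 0.005951 = 411.51165 CHF
411.51165 CHF × 1.012 = 416.4497898 GBP

416.45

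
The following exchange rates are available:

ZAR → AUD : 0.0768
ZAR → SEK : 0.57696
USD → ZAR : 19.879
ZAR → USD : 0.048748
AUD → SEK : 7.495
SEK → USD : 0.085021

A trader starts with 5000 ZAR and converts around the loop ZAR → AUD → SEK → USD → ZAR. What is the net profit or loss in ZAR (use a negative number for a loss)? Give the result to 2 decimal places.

5000 ZAR × 0.0768 = 384 AUD
384 AUD × 7.495 = 2878.08 SEK
2878.08 SEK × 0.085021 = 244.69723968 USD
244.69723968 USD × 19.879 = 4864.33642759872 ZAR
Net change: 4864.33642759872 − 5000 = -135.66357240128 ZAR

-135.66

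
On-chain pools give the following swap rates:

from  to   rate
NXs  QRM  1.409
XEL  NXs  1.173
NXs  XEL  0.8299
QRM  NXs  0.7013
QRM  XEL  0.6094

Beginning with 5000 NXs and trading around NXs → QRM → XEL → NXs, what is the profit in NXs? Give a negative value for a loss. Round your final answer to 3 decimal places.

35.951

5000 NXs × 1.409 = 7045 QRM
7045 QRM × 0.6094 = 4293.223 XEL
4293.223 XEL × 1.173 = 5035.950579 NXs
Net change: 5035.950579 − 5000 = 35.950579 NXs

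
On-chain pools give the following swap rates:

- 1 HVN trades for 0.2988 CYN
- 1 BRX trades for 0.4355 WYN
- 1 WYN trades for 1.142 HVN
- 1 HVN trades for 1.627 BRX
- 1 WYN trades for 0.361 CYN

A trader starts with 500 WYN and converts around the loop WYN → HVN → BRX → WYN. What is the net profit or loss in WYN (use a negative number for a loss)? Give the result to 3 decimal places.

-95.413

500 WYN × 1.142 = 571 HVN
571 HVN × 1.627 = 929.017 BRX
929.017 BRX × 0.4355 = 404.5869035 WYN
Net change: 404.5869035 − 500 = -95.4130965 WYN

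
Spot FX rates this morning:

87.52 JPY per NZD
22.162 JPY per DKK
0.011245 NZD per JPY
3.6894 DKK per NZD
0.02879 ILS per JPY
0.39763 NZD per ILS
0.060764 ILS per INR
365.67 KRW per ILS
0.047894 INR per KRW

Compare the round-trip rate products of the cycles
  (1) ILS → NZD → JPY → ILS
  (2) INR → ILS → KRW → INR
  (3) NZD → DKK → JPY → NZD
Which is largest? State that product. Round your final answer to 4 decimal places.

(1) 0.39763 × 87.52 × 0.02879 = 1.00191
(2) 0.060764 × 365.67 × 0.047894 = 1.06418
(3) 3.6894 × 22.162 × 0.011245 = 0.91944
Highest is cycle (2) at 1.0642 (>1, arbitrage).

1.0642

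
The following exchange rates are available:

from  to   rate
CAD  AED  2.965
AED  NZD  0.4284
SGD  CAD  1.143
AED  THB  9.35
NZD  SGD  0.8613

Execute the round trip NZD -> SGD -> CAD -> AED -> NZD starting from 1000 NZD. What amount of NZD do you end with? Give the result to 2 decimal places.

1000 NZD × 0.8613 = 861.3 SGD
861.3 SGD × 1.143 = 984.4659 CAD
984.4659 CAD × 2.965 = 2918.9413935 AED
2918.9413935 AED × 0.4284 = 1250.4744929754 NZD

1250.47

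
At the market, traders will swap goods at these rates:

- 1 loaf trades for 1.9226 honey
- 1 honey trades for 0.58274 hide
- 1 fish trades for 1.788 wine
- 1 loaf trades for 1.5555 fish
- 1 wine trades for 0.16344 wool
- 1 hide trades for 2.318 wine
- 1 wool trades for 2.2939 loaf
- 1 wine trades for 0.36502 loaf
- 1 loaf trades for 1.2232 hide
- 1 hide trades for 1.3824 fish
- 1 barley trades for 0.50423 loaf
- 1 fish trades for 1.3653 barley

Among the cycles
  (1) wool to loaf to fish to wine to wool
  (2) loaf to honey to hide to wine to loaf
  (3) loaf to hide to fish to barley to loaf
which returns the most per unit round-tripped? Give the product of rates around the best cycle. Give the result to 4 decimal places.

(1) 2.2939 × 1.5555 × 1.788 × 0.16344 = 1.04273
(2) 1.9226 × 0.58274 × 2.318 × 0.36502 = 0.94797
(3) 1.2232 × 1.3824 × 1.3653 × 0.50423 = 1.16409
Highest is cycle (3) at 1.1641 (>1, arbitrage).

1.1641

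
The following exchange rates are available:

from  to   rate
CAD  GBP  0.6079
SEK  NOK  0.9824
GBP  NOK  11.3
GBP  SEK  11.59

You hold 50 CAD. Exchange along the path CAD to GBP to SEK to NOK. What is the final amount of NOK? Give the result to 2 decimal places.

346.08

50 CAD × 0.6079 = 30.395 GBP
30.395 GBP × 11.59 = 352.27805 SEK
352.27805 SEK × 0.9824 = 346.07795632 NOK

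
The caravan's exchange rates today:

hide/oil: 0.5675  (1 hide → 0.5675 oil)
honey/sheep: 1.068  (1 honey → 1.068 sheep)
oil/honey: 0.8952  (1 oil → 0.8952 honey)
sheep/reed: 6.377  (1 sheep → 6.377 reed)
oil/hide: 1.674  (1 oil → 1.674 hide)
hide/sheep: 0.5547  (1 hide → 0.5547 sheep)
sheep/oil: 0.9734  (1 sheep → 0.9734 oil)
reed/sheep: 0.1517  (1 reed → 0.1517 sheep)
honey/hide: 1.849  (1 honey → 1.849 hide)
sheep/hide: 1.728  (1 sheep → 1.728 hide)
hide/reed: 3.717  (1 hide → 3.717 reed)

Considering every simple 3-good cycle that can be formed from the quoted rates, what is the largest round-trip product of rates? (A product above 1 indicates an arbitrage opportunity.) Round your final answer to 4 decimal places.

reed→sheep→hide→reed: 0.1517 × 1.728 × 3.717 = 0.97437
oil→honey→hide→oil: 0.8952 × 1.849 × 0.5675 = 0.93934
oil→honey→sheep→oil: 0.8952 × 1.068 × 0.9734 = 0.93064
oil→hide→sheep→oil: 1.674 × 0.5547 × 0.9734 = 0.90387
Maximum is reed→sheep→hide→reed at 0.9744; no arbitrage — every cycle loses value.

0.9744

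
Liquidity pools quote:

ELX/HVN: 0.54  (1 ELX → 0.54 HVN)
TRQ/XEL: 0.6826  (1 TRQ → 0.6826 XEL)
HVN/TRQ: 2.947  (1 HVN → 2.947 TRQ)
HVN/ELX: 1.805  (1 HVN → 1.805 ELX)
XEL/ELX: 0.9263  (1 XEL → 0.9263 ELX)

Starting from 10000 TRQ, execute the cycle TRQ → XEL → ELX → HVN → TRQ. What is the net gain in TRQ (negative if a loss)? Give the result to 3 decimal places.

10000 TRQ × 0.6826 = 6826 XEL
6826 XEL × 0.9263 = 6322.9238 ELX
6322.9238 ELX × 0.54 = 3414.378852 HVN
3414.378852 HVN × 2.947 = 10062.174476844 TRQ
Net change: 10062.174476844 − 10000 = 62.174476844 TRQ

62.174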